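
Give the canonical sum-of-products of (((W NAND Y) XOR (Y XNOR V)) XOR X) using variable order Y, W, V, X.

Σm(1, 2, 5, 6, 8, 11, 13, 14) = (NOT Y AND NOT W AND NOT V AND X) OR (NOT Y AND NOT W AND V AND NOT X) OR (NOT Y AND W AND NOT V AND X) OR (NOT Y AND W AND V AND NOT X) OR (Y AND NOT W AND NOT V AND NOT X) OR (Y AND NOT W AND V AND X) OR (Y AND W AND NOT V AND X) OR (Y AND W AND V AND NOT X)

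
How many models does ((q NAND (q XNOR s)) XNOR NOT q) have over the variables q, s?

Satisfying assignments: (0,0), (0,1), (1,1)
Count: 3 out of 4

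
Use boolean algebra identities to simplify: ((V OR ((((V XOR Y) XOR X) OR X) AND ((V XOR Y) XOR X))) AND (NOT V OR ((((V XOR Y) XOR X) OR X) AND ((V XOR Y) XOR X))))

By distribution ((E OR v) AND (E OR NOT v) = E) then absorption (E AND (E OR v) = E):
= ((V XOR Y) XOR X)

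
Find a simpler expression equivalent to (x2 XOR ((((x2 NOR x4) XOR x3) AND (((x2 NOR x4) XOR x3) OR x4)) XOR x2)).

By XOR self-cancellation ((E XOR v) XOR v = E) then absorption (E AND (E OR v) = E):
= ((x2 NOR x4) XOR x3)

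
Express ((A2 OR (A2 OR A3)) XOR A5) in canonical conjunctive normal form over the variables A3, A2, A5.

(A3 OR A2 OR A5) AND (A3 OR NOT A2 OR NOT A5) AND (NOT A3 OR A2 OR NOT A5) AND (NOT A3 OR NOT A2 OR NOT A5)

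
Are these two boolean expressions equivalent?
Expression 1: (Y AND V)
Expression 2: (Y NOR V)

No. Counterexample: with V=0, Y=0, Expression 1 = 0 but Expression 2 = 1.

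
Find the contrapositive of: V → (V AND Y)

Contrapositive: NOT (V AND Y) → NOT V
Note: A statement and its contrapositive are logically equivalent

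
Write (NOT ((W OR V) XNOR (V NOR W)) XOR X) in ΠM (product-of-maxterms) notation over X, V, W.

ΠM(4, 5, 6, 7) = (NOT X OR V OR W) AND (NOT X OR V OR NOT W) AND (NOT X OR NOT V OR W) AND (NOT X OR NOT V OR NOT W)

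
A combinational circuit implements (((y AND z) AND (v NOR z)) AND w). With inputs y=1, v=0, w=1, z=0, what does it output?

Substituting: (((1 AND 0) AND (0 NOR 0)) AND 1)
= 0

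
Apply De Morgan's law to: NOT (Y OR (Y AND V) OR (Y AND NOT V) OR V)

NOT Y AND NOT (Y AND V) AND NOT (Y AND NOT V) AND NOT V
De Morgan's: NOT(OR of terms) = AND of negations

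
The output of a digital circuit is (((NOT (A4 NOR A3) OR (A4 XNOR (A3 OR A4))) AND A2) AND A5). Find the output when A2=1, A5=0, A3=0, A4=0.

Substituting: (((NOT (0 NOR 0) OR (0 XNOR (0 OR 0))) AND 1) AND 0)
= 0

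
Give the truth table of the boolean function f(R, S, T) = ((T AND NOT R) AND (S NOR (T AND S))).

R | S | T | Output
------------------
0 | 0 | 0 | 0
0 | 0 | 1 | 1
0 | 1 | 0 | 0
0 | 1 | 1 | 0
1 | 0 | 0 | 0
1 | 0 | 1 | 0
1 | 1 | 0 | 0
1 | 1 | 1 | 0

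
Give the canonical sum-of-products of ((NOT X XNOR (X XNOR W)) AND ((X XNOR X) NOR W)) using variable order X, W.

Σm() = FALSE (no minterms)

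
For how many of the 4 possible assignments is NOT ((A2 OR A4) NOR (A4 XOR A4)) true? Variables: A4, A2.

Satisfying assignments: (0,1), (1,0), (1,1)
Count: 3 out of 4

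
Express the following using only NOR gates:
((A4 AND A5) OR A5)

((((A4 NOR A4) NOR (A5 NOR A5)) NOR A5) NOR (((A4 NOR A4) NOR (A5 NOR A5)) NOR A5))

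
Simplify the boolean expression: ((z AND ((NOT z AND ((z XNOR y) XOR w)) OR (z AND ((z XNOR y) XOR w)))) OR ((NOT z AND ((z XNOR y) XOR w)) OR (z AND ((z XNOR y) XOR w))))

By absorption (E OR (E AND v) = E) then distribution ((E AND v) OR (E AND NOT v) = E):
= ((z XNOR y) XOR w)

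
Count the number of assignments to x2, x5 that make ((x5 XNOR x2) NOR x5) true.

Satisfying assignments: (1,0)
Count: 1 out of 4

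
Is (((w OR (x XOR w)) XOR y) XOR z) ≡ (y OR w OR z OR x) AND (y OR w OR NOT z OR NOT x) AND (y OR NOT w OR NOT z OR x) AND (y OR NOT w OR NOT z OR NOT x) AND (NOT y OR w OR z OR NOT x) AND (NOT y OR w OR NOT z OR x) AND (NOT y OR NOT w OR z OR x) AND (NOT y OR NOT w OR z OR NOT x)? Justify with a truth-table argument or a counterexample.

Yes, they are equivalent — the two output columns agree on all 16 assignments:
y | w | z | x | Expression 1 | Expression 2
-------------------------------------------
0 | 0 | 0 | 0 | 0 | 0
0 | 0 | 0 | 1 | 1 | 1
0 | 0 | 1 | 0 | 1 | 1
0 | 0 | 1 | 1 | 0 | 0
0 | 1 | 0 | 0 | 1 | 1
0 | 1 | 0 | 1 | 1 | 1
0 | 1 | 1 | 0 | 0 | 0
0 | 1 | 1 | 1 | 0 | 0
1 | 0 | 0 | 0 | 1 | 1
1 | 0 | 0 | 1 | 0 | 0
1 | 0 | 1 | 0 | 0 | 0
1 | 0 | 1 | 1 | 1 | 1
1 | 1 | 0 | 0 | 0 | 0
1 | 1 | 0 | 1 | 0 | 0
1 | 1 | 1 | 0 | 1 | 1
1 | 1 | 1 | 1 | 1 | 1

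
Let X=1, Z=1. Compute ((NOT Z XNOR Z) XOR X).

Substituting: ((NOT 1 XNOR 1) XOR 1)
= 1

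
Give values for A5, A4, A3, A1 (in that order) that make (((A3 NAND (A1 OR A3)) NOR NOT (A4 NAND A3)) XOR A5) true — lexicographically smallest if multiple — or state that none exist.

A5=0, A4=0, A3=1, A1=0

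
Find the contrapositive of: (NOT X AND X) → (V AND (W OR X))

Contrapositive: NOT (V AND (W OR X)) → NOT (NOT X AND X)
Note: A statement and its contrapositive are logically equivalent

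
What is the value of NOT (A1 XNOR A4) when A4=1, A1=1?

Substituting: NOT (1 XNOR 1)
= 0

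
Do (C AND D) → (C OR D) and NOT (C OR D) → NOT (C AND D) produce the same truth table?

Yes, Contrapositive is always equivalent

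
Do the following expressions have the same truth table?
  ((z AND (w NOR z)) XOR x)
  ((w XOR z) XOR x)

No. Counterexample: with w=0, z=1, x=0, Expression 1 = 0 but Expression 2 = 1.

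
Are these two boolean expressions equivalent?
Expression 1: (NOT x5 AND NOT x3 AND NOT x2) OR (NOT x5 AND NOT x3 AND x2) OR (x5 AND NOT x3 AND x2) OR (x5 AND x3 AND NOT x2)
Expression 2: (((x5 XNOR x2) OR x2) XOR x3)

Yes, they are equivalent — the two output columns agree on all 8 assignments:
x5 | x3 | x2 | Expression 1 | Expression 2
------------------------------------------
0 | 0 | 0 | 1 | 1
0 | 0 | 1 | 1 | 1
0 | 1 | 0 | 0 | 0
0 | 1 | 1 | 0 | 0
1 | 0 | 0 | 0 | 0
1 | 0 | 1 | 1 | 1
1 | 1 | 0 | 1 | 1
1 | 1 | 1 | 0 | 0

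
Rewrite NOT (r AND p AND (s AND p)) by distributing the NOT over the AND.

NOT r OR NOT p OR NOT (s AND p)
De Morgan's: NOT(AND of terms) = OR of negations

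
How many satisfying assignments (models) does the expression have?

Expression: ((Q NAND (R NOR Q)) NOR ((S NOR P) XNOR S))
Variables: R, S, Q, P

No assignment satisfies the expression.
Count: 0 out of 16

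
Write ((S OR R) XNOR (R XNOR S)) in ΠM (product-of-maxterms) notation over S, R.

ΠM(0, 1, 2) = (S OR R) AND (S OR NOT R) AND (NOT S OR R)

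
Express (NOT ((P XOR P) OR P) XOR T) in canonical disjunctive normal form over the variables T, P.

(NOT T AND NOT P) OR (T AND P)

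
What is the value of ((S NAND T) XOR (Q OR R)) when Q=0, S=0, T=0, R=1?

Substituting: ((0 NAND 0) XOR (0 OR 1))
= 0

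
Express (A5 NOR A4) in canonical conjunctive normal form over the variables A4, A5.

(A4 OR NOT A5) AND (NOT A4 OR A5) AND (NOT A4 OR NOT A5)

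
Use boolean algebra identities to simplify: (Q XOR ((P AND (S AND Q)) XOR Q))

By XOR self-cancellation ((E XOR v) XOR v = E):
= (P AND (S AND Q))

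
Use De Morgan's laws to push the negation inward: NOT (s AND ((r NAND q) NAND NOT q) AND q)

NOT s OR NOT ((r NAND q) NAND NOT q) OR NOT q
De Morgan's: NOT(AND of terms) = OR of negations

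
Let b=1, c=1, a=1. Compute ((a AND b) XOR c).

Substituting: ((1 AND 1) XOR 1)
= 0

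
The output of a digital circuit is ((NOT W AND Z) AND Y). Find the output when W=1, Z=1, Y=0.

Substituting: ((NOT 1 AND 1) AND 0)
= 0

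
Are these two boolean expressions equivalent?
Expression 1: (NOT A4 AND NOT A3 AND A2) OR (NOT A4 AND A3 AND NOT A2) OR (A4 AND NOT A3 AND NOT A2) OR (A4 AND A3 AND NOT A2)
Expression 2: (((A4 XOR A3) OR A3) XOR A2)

Yes, they are equivalent — the two output columns agree on all 8 assignments:
A4 | A3 | A2 | Expression 1 | Expression 2
------------------------------------------
0 | 0 | 0 | 0 | 0
0 | 0 | 1 | 1 | 1
0 | 1 | 0 | 1 | 1
0 | 1 | 1 | 0 | 0
1 | 0 | 0 | 1 | 1
1 | 0 | 1 | 0 | 0
1 | 1 | 0 | 1 | 1
1 | 1 | 1 | 0 | 0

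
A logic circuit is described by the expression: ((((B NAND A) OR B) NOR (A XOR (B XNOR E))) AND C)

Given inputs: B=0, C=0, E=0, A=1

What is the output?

Substituting: ((((0 NAND 1) OR 0) NOR (1 XOR (0 XNOR 0))) AND 0)
= 0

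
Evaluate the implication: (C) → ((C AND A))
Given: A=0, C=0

Antecedent (C) = 0; consequent ((C AND A)) = 0.
0 → 0 = 1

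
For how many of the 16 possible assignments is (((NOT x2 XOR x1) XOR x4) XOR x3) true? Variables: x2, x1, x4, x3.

Satisfying assignments: (0,0,0,0), (0,0,1,1), (0,1,0,1), (0,1,1,0), (1,0,0,1), (1,0,1,0), (1,1,0,0), (1,1,1,1)
Count: 8 out of 16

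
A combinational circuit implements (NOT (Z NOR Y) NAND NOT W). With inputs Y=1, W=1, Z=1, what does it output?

Substituting: (NOT (1 NOR 1) NAND NOT 1)
= 1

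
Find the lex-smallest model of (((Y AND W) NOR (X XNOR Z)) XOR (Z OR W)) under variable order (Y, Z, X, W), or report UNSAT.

Y=0, Z=0, X=0, W=1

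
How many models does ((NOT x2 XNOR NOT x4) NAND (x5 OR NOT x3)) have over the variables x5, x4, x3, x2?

Satisfying assignments: (0,0,0,1), (0,0,1,0), (0,0,1,1), (0,1,0,0), (0,1,1,0), (0,1,1,1), (1,0,0,1), (1,0,1,1), (1,1,0,0), (1,1,1,0)
Count: 10 out of 16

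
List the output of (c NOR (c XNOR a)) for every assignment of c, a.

c | a | Output
--------------
0 | 0 | 0
0 | 1 | 1
1 | 0 | 0
1 | 1 | 0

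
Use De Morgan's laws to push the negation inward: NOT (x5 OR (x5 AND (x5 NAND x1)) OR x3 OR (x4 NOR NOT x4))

NOT x5 AND NOT (x5 AND (x5 NAND x1)) AND NOT x3 AND NOT (x4 NOR NOT x4)
De Morgan's: NOT(OR of terms) = AND of negations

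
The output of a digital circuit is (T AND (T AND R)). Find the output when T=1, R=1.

Substituting: (1 AND (1 AND 1))
= 1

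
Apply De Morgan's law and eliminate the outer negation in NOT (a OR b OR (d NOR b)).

NOT a AND NOT b AND NOT (d NOR b)
De Morgan's: NOT(OR of terms) = AND of negations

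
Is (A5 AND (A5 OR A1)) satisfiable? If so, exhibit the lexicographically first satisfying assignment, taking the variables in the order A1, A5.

A1=0, A5=1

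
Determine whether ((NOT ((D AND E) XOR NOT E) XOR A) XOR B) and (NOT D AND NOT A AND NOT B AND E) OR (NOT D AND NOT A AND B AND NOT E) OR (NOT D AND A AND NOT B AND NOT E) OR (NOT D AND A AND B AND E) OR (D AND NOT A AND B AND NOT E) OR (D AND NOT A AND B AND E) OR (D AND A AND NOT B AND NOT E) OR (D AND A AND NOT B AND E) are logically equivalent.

Yes, they are equivalent — the two output columns agree on all 16 assignments:
D | A | B | E | Expression 1 | Expression 2
-------------------------------------------
0 | 0 | 0 | 0 | 0 | 0
0 | 0 | 0 | 1 | 1 | 1
0 | 0 | 1 | 0 | 1 | 1
0 | 0 | 1 | 1 | 0 | 0
0 | 1 | 0 | 0 | 1 | 1
0 | 1 | 0 | 1 | 0 | 0
0 | 1 | 1 | 0 | 0 | 0
0 | 1 | 1 | 1 | 1 | 1
1 | 0 | 0 | 0 | 0 | 0
1 | 0 | 0 | 1 | 0 | 0
1 | 0 | 1 | 0 | 1 | 1
1 | 0 | 1 | 1 | 1 | 1
1 | 1 | 0 | 0 | 1 | 1
1 | 1 | 0 | 1 | 1 | 1
1 | 1 | 1 | 0 | 0 | 0
1 | 1 | 1 | 1 | 0 | 0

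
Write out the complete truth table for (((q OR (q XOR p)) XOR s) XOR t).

s | q | t | p | Output
----------------------
0 | 0 | 0 | 0 | 0
0 | 0 | 0 | 1 | 1
0 | 0 | 1 | 0 | 1
0 | 0 | 1 | 1 | 0
0 | 1 | 0 | 0 | 1
0 | 1 | 0 | 1 | 1
0 | 1 | 1 | 0 | 0
0 | 1 | 1 | 1 | 0
1 | 0 | 0 | 0 | 1
1 | 0 | 0 | 1 | 0
1 | 0 | 1 | 0 | 0
1 | 0 | 1 | 1 | 1
1 | 1 | 0 | 0 | 0
1 | 1 | 0 | 1 | 0
1 | 1 | 1 | 0 | 1
1 | 1 | 1 | 1 | 1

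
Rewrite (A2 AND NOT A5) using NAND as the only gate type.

((A2 NAND (A5 NAND A5)) NAND (A2 NAND (A5 NAND A5)))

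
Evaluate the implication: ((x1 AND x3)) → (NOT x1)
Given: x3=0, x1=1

Antecedent ((x1 AND x3)) = 0; consequent (NOT x1) = 0.
0 → 0 = 1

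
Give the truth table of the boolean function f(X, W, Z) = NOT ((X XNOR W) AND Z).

X | W | Z | Output
------------------
0 | 0 | 0 | 1
0 | 0 | 1 | 0
0 | 1 | 0 | 1
0 | 1 | 1 | 1
1 | 0 | 0 | 1
1 | 0 | 1 | 1
1 | 1 | 0 | 1
1 | 1 | 1 | 0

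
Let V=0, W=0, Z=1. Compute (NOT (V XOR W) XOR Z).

Substituting: (NOT (0 XOR 0) XOR 1)
= 0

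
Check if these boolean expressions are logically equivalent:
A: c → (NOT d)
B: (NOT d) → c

No, Converse is not equivalent to original (counterexample: c=0, d=0)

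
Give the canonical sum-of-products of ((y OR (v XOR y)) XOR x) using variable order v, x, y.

Σm(1, 2, 4, 5) = (NOT v AND NOT x AND y) OR (NOT v AND x AND NOT y) OR (v AND NOT x AND NOT y) OR (v AND NOT x AND y)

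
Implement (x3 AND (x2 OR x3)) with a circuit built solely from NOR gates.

((x3 NOR x3) NOR (((x2 NOR x3) NOR (x2 NOR x3)) NOR ((x2 NOR x3) NOR (x2 NOR x3))))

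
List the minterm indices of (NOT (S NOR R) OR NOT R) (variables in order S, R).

Σm(0, 1, 2, 3) = (NOT S AND NOT R) OR (NOT S AND R) OR (S AND NOT R) OR (S AND R)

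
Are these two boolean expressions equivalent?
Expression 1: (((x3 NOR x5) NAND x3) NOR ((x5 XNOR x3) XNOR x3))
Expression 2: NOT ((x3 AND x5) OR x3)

No. Counterexample: with x5=0, x3=0, Expression 1 = 0 but Expression 2 = 1.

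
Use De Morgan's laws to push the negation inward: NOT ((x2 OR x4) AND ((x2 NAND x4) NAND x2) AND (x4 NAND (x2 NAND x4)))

NOT (x2 OR x4) OR NOT ((x2 NAND x4) NAND x2) OR NOT (x4 NAND (x2 NAND x4))
De Morgan's: NOT(AND of terms) = OR of negations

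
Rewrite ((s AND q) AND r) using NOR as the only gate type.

((((s NOR s) NOR (q NOR q)) NOR ((s NOR s) NOR (q NOR q))) NOR (r NOR r))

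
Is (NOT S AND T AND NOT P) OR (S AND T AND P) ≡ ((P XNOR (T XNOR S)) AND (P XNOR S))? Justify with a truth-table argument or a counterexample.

Yes, they are equivalent — the two output columns agree on all 8 assignments:
S | T | P | Expression 1 | Expression 2
---------------------------------------
0 | 0 | 0 | 0 | 0
0 | 0 | 1 | 0 | 0
0 | 1 | 0 | 1 | 1
0 | 1 | 1 | 0 | 0
1 | 0 | 0 | 0 | 0
1 | 0 | 1 | 0 | 0
1 | 1 | 0 | 0 | 0
1 | 1 | 1 | 1 | 1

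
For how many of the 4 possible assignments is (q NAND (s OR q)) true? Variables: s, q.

Satisfying assignments: (0,0), (1,0)
Count: 2 out of 4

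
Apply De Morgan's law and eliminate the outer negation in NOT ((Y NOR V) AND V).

NOT (Y NOR V) OR NOT V
De Morgan's: NOT(AND of terms) = OR of negations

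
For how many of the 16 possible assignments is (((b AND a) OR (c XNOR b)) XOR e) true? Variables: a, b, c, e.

Satisfying assignments: (0,0,0,0), (0,0,1,1), (0,1,0,1), (0,1,1,0), (1,0,0,0), (1,0,1,1), (1,1,0,0), (1,1,1,0)
Count: 8 out of 16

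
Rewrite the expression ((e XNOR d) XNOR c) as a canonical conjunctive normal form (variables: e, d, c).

(e OR d OR c) AND (e OR NOT d OR NOT c) AND (NOT e OR d OR NOT c) AND (NOT e OR NOT d OR c)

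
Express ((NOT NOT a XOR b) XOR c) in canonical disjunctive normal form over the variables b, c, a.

(NOT b AND NOT c AND a) OR (NOT b AND c AND NOT a) OR (b AND NOT c AND NOT a) OR (b AND c AND a)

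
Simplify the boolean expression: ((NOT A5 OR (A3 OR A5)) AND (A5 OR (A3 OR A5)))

By distribution ((E OR v) AND (E OR NOT v) = E):
= (A3 OR A5)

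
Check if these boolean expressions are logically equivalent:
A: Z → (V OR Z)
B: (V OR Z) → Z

No, Converse is not equivalent to original (counterexample: Z=0, V=1)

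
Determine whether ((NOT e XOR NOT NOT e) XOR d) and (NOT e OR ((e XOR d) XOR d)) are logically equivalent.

No. Counterexample: with e=0, d=1, Expression 1 = 0 but Expression 2 = 1.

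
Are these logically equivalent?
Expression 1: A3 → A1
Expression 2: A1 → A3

No, Converse is not equivalent to original (counterexample: A3=0, A1=1)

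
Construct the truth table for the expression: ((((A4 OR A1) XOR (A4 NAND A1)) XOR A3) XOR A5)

A4 | A3 | A1 | A5 | Output
--------------------------
0 | 0 | 0 | 0 | 1
0 | 0 | 0 | 1 | 0
0 | 0 | 1 | 0 | 0
0 | 0 | 1 | 1 | 1
0 | 1 | 0 | 0 | 0
0 | 1 | 0 | 1 | 1
0 | 1 | 1 | 0 | 1
0 | 1 | 1 | 1 | 0
1 | 0 | 0 | 0 | 0
1 | 0 | 0 | 1 | 1
1 | 0 | 1 | 0 | 1
1 | 0 | 1 | 1 | 0
1 | 1 | 0 | 0 | 1
1 | 1 | 0 | 1 | 0
1 | 1 | 1 | 0 | 0
1 | 1 | 1 | 1 | 1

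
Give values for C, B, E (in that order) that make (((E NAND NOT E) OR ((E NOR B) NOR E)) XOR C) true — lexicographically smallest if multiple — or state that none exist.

C=0, B=0, E=0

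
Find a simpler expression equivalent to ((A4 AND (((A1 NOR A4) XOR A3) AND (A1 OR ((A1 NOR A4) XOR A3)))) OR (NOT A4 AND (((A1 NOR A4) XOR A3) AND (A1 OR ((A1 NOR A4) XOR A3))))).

By distribution ((E AND v) OR (E AND NOT v) = E) then absorption (E AND (E OR v) = E):
= ((A1 NOR A4) XOR A3)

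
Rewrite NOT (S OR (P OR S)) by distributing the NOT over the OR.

NOT S AND NOT (P OR S)
De Morgan's: NOT(OR of terms) = AND of negations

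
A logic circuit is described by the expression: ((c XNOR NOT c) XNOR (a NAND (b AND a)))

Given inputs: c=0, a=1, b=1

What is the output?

Substituting: ((0 XNOR NOT 0) XNOR (1 NAND (1 AND 1)))
= 1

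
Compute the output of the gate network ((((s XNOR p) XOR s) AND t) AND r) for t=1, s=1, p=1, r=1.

Substituting: ((((1 XNOR 1) XOR 1) AND 1) AND 1)
= 0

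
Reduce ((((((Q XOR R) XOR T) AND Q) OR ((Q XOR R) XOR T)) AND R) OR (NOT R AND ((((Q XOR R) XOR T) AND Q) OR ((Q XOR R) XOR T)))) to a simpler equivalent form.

By distribution ((E AND v) OR (E AND NOT v) = E) then absorption (E OR (E AND v) = E):
= ((Q XOR R) XOR T)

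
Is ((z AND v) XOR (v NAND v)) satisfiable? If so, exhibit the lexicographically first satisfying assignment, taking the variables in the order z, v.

z=0, v=0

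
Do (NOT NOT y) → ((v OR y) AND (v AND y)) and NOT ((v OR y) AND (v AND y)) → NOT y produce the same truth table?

Yes, Contrapositive is always equivalent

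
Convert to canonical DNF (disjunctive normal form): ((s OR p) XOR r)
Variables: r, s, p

(NOT r AND NOT s AND p) OR (NOT r AND s AND NOT p) OR (NOT r AND s AND p) OR (r AND NOT s AND NOT p)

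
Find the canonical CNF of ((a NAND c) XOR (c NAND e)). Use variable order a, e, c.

(a OR e OR c) AND (a OR e OR NOT c) AND (a OR NOT e OR c) AND (NOT a OR e OR c) AND (NOT a OR NOT e OR c) AND (NOT a OR NOT e OR NOT c)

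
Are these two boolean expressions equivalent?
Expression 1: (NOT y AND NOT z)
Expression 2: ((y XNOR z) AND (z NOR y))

Yes, they are equivalent — the two output columns agree on all 4 assignments:
y | z | Expression 1 | Expression 2
-----------------------------------
0 | 0 | 1 | 1
0 | 1 | 0 | 0
1 | 0 | 0 | 0
1 | 1 | 0 | 0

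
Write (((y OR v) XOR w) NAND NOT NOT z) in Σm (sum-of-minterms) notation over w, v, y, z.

Σm(0, 1, 2, 4, 6, 8, 10, 11, 12, 13, 14, 15) = (NOT w AND NOT v AND NOT y AND NOT z) OR (NOT w AND NOT v AND NOT y AND z) OR (NOT w AND NOT v AND y AND NOT z) OR (NOT w AND v AND NOT y AND NOT z) OR (NOT w AND v AND y AND NOT z) OR (w AND NOT v AND NOT y AND NOT z) OR (w AND NOT v AND y AND NOT z) OR (w AND NOT v AND y AND z) OR (w AND v AND NOT y AND NOT z) OR (w AND v AND NOT y AND z) OR (w AND v AND y AND NOT z) OR (w AND v AND y AND z)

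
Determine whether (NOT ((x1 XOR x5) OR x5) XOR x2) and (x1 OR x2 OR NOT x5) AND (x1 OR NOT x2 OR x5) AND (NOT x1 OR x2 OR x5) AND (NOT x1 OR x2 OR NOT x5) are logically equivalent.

Yes, they are equivalent — the two output columns agree on all 8 assignments:
x1 | x2 | x5 | Expression 1 | Expression 2
------------------------------------------
0 | 0 | 0 | 1 | 1
0 | 0 | 1 | 0 | 0
0 | 1 | 0 | 0 | 0
0 | 1 | 1 | 1 | 1
1 | 0 | 0 | 0 | 0
1 | 0 | 1 | 0 | 0
1 | 1 | 0 | 1 | 1
1 | 1 | 1 | 1 | 1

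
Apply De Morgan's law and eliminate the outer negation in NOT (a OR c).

NOT a AND NOT c
De Morgan's: NOT(OR of terms) = AND of negations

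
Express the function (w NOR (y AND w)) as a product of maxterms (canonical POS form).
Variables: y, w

ΠM(1, 3) = (y OR NOT w) AND (NOT y OR NOT w)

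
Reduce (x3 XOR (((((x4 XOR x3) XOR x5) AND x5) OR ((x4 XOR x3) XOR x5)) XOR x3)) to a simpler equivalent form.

By XOR self-cancellation ((E XOR v) XOR v = E) then absorption (E OR (E AND v) = E):
= ((x4 XOR x3) XOR x5)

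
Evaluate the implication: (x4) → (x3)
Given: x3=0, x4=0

Antecedent (x4) = 0; consequent (x3) = 0.
0 → 0 = 1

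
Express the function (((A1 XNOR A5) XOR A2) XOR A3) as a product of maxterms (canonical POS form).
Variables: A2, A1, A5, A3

ΠM(1, 2, 4, 7, 8, 11, 13, 14) = (A2 OR A1 OR A5 OR NOT A3) AND (A2 OR A1 OR NOT A5 OR A3) AND (A2 OR NOT A1 OR A5 OR A3) AND (A2 OR NOT A1 OR NOT A5 OR NOT A3) AND (NOT A2 OR A1 OR A5 OR A3) AND (NOT A2 OR A1 OR NOT A5 OR NOT A3) AND (NOT A2 OR NOT A1 OR A5 OR NOT A3) AND (NOT A2 OR NOT A1 OR NOT A5 OR A3)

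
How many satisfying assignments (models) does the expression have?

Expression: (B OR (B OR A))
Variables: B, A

Satisfying assignments: (0,1), (1,0), (1,1)
Count: 3 out of 4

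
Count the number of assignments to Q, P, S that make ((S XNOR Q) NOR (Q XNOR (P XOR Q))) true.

Satisfying assignments: (0,1,1), (1,1,0)
Count: 2 out of 8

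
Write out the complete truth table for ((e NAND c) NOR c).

c | e | Output
--------------
0 | 0 | 0
0 | 1 | 0
1 | 0 | 0
1 | 1 | 0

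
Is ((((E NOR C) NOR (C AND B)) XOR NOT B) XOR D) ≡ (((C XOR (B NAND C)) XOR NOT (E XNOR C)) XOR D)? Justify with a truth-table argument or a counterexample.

No. Counterexample: with E=0, B=0, C=1, D=0, Expression 1 = 0 but Expression 2 = 1.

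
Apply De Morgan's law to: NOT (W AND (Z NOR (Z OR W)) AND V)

NOT W OR NOT (Z NOR (Z OR W)) OR NOT V
De Morgan's: NOT(AND of terms) = OR of negations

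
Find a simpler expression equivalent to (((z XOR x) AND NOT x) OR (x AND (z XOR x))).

By distribution ((E AND v) OR (E AND NOT v) = E):
= (z XOR x)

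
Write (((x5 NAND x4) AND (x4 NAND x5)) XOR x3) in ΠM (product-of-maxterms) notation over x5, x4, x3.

ΠM(1, 3, 5, 6) = (x5 OR x4 OR NOT x3) AND (x5 OR NOT x4 OR NOT x3) AND (NOT x5 OR x4 OR NOT x3) AND (NOT x5 OR NOT x4 OR x3)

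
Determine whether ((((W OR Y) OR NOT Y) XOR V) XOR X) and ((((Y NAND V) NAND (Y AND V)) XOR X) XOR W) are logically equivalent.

No. Counterexample: with Y=0, V=0, X=0, W=1, Expression 1 = 1 but Expression 2 = 0.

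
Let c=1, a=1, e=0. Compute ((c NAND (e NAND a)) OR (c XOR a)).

Substituting: ((1 NAND (0 NAND 1)) OR (1 XOR 1))
= 0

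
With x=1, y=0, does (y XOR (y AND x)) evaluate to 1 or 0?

Substituting: (0 XOR (0 AND 1))
= 0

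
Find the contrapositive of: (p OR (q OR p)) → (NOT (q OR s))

Contrapositive: (q OR s) → NOT (p OR (q OR p))
Note: A statement and its contrapositive are logically equivalent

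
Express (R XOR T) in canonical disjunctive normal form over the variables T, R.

(NOT T AND R) OR (T AND NOT R)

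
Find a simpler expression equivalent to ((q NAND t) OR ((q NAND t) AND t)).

By absorption (E OR (E AND v) = E):
= (q NAND t)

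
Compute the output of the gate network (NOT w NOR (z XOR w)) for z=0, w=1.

Substituting: (NOT 1 NOR (0 XOR 1))
= 0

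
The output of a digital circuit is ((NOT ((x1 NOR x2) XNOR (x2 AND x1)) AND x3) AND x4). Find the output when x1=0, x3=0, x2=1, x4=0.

Substituting: ((NOT ((0 NOR 1) XNOR (1 AND 0)) AND 0) AND 0)
= 0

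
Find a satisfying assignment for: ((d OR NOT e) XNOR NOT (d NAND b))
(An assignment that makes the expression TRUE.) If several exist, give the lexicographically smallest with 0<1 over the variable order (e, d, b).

e=0, d=1, b=1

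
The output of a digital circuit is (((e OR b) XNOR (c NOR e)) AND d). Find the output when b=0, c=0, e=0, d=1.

Substituting: (((0 OR 0) XNOR (0 NOR 0)) AND 1)
= 0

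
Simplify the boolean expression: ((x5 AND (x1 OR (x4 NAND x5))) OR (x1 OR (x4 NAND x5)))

By absorption (E OR (E AND v) = E):
= (x1 OR (x4 NAND x5))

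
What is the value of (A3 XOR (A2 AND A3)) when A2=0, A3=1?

Substituting: (1 XOR (0 AND 1))
= 1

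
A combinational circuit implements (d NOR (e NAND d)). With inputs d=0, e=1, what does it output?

Substituting: (0 NOR (1 NAND 0))
= 0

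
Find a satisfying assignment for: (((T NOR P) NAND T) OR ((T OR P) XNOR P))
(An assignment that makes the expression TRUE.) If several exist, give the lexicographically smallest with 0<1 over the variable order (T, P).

T=0, P=0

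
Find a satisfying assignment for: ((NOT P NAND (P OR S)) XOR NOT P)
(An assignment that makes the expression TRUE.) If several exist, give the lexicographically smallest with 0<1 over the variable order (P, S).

P=0, S=1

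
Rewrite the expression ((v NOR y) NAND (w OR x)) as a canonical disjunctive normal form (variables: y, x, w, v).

(NOT y AND NOT x AND NOT w AND NOT v) OR (NOT y AND NOT x AND NOT w AND v) OR (NOT y AND NOT x AND w AND v) OR (NOT y AND x AND NOT w AND v) OR (NOT y AND x AND w AND v) OR (y AND NOT x AND NOT w AND NOT v) OR (y AND NOT x AND NOT w AND v) OR (y AND NOT x AND w AND NOT v) OR (y AND NOT x AND w AND v) OR (y AND x AND NOT w AND NOT v) OR (y AND x AND NOT w AND v) OR (y AND x AND w AND NOT v) OR (y AND x AND w AND v)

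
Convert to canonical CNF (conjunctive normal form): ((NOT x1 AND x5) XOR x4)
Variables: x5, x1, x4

(x5 OR x1 OR x4) AND (x5 OR NOT x1 OR x4) AND (NOT x5 OR x1 OR NOT x4) AND (NOT x5 OR NOT x1 OR x4)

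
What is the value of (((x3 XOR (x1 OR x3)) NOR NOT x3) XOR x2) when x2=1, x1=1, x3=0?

Substituting: (((0 XOR (1 OR 0)) NOR NOT 0) XOR 1)
= 1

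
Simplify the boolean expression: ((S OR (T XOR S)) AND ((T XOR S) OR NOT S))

By distribution ((E OR v) AND (E OR NOT v) = E):
= (T XOR S)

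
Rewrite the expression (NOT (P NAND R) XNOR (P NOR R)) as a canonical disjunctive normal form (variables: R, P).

(NOT R AND P) OR (R AND NOT P)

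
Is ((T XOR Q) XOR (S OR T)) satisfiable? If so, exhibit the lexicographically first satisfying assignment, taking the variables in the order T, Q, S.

T=0, Q=0, S=1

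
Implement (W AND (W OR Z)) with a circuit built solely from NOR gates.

((W NOR W) NOR (((W NOR Z) NOR (W NOR Z)) NOR ((W NOR Z) NOR (W NOR Z))))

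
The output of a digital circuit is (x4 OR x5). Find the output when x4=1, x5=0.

Substituting: (1 OR 0)
= 1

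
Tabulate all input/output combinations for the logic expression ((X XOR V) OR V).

V | X | Output
--------------
0 | 0 | 0
0 | 1 | 1
1 | 0 | 1
1 | 1 | 1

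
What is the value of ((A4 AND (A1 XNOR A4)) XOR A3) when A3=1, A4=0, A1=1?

Substituting: ((0 AND (1 XNOR 0)) XOR 1)
= 1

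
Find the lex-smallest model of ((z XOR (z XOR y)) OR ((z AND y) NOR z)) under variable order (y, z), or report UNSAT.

y=0, z=0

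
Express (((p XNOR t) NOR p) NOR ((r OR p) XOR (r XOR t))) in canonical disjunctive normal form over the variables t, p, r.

(NOT t AND NOT p AND NOT r) OR (NOT t AND NOT p AND r) OR (NOT t AND p AND r) OR (t AND p AND NOT r)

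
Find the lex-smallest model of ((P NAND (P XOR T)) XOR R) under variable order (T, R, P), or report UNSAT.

T=0, R=0, P=0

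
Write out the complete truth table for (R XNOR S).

R | S | Output
--------------
0 | 0 | 1
0 | 1 | 0
1 | 0 | 0
1 | 1 | 1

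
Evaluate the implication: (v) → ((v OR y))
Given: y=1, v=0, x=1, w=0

Antecedent (v) = 0; consequent ((v OR y)) = 1.
0 → 1 = 1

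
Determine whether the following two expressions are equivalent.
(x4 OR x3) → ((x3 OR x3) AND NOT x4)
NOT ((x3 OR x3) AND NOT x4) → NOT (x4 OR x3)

Yes, Contrapositive is always equivalent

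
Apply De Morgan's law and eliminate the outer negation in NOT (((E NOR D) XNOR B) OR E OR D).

NOT ((E NOR D) XNOR B) AND NOT E AND NOT D
De Morgan's: NOT(OR of terms) = AND of negations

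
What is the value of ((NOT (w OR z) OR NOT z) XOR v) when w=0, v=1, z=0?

Substituting: ((NOT (0 OR 0) OR NOT 0) XOR 1)
= 0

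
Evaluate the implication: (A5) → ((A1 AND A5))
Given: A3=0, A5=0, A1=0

Antecedent (A5) = 0; consequent ((A1 AND A5)) = 0.
0 → 0 = 1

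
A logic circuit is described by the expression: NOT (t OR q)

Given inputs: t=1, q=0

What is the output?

Substituting: NOT (1 OR 0)
= 0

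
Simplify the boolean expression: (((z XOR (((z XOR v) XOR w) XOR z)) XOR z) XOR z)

By XOR self-cancellation ((E XOR v) XOR v = E) then XOR self-cancellation ((E XOR v) XOR v = E):
= ((z XOR v) XOR w)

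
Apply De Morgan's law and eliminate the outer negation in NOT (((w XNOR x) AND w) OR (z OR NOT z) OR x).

NOT ((w XNOR x) AND w) AND NOT (z OR NOT z) AND NOT x
De Morgan's: NOT(OR of terms) = AND of negations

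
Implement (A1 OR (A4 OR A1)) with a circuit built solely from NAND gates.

((A1 NAND A1) NAND (((A4 NAND A4) NAND (A1 NAND A1)) NAND ((A4 NAND A4) NAND (A1 NAND A1))))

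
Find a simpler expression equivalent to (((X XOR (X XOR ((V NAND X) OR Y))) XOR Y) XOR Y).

By XOR self-cancellation ((E XOR v) XOR v = E) then XOR self-cancellation ((E XOR v) XOR v = E):
= ((V NAND X) OR Y)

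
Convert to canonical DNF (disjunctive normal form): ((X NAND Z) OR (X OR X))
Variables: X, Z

(NOT X AND NOT Z) OR (NOT X AND Z) OR (X AND NOT Z) OR (X AND Z)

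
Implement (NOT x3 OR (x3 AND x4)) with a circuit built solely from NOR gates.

(((x3 NOR x3) NOR ((x3 NOR x3) NOR (x4 NOR x4))) NOR ((x3 NOR x3) NOR ((x3 NOR x3) NOR (x4 NOR x4))))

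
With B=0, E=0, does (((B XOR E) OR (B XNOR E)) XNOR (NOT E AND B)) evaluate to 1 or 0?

Substituting: (((0 XOR 0) OR (0 XNOR 0)) XNOR (NOT 0 AND 0))
= 0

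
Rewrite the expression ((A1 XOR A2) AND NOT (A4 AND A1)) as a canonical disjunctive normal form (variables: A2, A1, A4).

(NOT A2 AND A1 AND NOT A4) OR (A2 AND NOT A1 AND NOT A4) OR (A2 AND NOT A1 AND A4)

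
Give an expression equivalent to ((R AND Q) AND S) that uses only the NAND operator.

((((R NAND Q) NAND (R NAND Q)) NAND S) NAND (((R NAND Q) NAND (R NAND Q)) NAND S))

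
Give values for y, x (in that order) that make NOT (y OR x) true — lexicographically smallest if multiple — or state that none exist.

y=0, x=0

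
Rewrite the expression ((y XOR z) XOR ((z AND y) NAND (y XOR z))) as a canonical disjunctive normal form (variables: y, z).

(NOT y AND NOT z) OR (y AND z)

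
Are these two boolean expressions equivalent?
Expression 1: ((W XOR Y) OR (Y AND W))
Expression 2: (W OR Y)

Yes, they are equivalent — the two output columns agree on all 4 assignments:
W | Y | Expression 1 | Expression 2
-----------------------------------
0 | 0 | 0 | 0
0 | 1 | 1 | 1
1 | 0 | 1 | 1
1 | 1 | 1 | 1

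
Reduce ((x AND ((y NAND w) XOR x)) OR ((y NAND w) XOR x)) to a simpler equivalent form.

By absorption (E OR (E AND v) = E):
= ((y NAND w) XOR x)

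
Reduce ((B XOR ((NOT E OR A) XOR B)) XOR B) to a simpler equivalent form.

By XOR self-cancellation ((E XOR v) XOR v = E):
= ((NOT E OR A) XOR B)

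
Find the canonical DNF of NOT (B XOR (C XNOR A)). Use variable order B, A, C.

(NOT B AND NOT A AND C) OR (NOT B AND A AND NOT C) OR (B AND NOT A AND NOT C) OR (B AND A AND C)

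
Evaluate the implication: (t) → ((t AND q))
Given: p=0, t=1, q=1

Antecedent (t) = 1; consequent ((t AND q)) = 1.
1 → 1 = 1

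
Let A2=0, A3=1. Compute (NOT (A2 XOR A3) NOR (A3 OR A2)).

Substituting: (NOT (0 XOR 1) NOR (1 OR 0))
= 0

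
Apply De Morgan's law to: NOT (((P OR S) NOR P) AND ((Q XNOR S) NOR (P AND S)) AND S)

NOT ((P OR S) NOR P) OR NOT ((Q XNOR S) NOR (P AND S)) OR NOT S
De Morgan's: NOT(AND of terms) = OR of negations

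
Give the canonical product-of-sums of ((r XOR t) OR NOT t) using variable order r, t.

ΠM(3) = (NOT r OR NOT t)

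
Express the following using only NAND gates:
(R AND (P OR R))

((R NAND ((P NAND P) NAND (R NAND R))) NAND (R NAND ((P NAND P) NAND (R NAND R))))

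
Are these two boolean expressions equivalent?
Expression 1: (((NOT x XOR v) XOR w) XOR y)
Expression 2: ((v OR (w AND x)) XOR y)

No. Counterexample: with v=0, x=0, w=0, y=0, Expression 1 = 1 but Expression 2 = 0.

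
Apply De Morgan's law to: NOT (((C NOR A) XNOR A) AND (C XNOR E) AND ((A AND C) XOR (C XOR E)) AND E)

NOT ((C NOR A) XNOR A) OR NOT (C XNOR E) OR NOT ((A AND C) XOR (C XOR E)) OR NOT E
De Morgan's: NOT(AND of terms) = OR of negations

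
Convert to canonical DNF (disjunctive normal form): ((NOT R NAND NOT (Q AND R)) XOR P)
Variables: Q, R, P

(NOT Q AND NOT R AND P) OR (NOT Q AND R AND NOT P) OR (Q AND NOT R AND P) OR (Q AND R AND NOT P)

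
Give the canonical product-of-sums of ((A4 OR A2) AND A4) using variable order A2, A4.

ΠM(0, 2) = (A2 OR A4) AND (NOT A2 OR A4)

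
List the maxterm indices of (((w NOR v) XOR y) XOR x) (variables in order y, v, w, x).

ΠM(1, 2, 4, 6, 8, 11, 13, 15) = (y OR v OR w OR NOT x) AND (y OR v OR NOT w OR x) AND (y OR NOT v OR w OR x) AND (y OR NOT v OR NOT w OR x) AND (NOT y OR v OR w OR x) AND (NOT y OR v OR NOT w OR NOT x) AND (NOT y OR NOT v OR w OR NOT x) AND (NOT y OR NOT v OR NOT w OR NOT x)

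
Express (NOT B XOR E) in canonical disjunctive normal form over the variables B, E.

(NOT B AND NOT E) OR (B AND E)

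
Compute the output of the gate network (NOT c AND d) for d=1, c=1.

Substituting: (NOT 1 AND 1)
= 0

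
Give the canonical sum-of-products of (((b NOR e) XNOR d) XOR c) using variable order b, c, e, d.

Σm(1, 2, 4, 7, 8, 10, 13, 15) = (NOT b AND NOT c AND NOT e AND d) OR (NOT b AND NOT c AND e AND NOT d) OR (NOT b AND c AND NOT e AND NOT d) OR (NOT b AND c AND e AND d) OR (b AND NOT c AND NOT e AND NOT d) OR (b AND NOT c AND e AND NOT d) OR (b AND c AND NOT e AND d) OR (b AND c AND e AND d)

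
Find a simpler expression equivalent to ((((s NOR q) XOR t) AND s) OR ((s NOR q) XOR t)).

By absorption (E OR (E AND v) = E):
= ((s NOR q) XOR t)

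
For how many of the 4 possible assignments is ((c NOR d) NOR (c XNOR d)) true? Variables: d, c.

Satisfying assignments: (0,1), (1,0)
Count: 2 out of 4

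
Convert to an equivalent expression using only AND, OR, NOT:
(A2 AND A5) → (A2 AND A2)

NOT (A2 AND A5) OR (A2 AND A2)
(Implication elimination: A → B = NOT A OR B)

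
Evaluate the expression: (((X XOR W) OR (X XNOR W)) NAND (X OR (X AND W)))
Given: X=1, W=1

Substituting: (((1 XOR 1) OR (1 XNOR 1)) NAND (1 OR (1 AND 1)))
= 0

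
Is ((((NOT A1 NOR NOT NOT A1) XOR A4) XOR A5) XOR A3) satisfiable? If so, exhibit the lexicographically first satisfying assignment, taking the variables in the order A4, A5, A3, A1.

A4=0, A5=0, A3=1, A1=0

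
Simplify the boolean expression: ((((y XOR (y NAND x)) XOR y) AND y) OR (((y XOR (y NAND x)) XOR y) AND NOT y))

By distribution ((E AND v) OR (E AND NOT v) = E) then XOR self-cancellation ((E XOR v) XOR v = E):
= (y NAND x)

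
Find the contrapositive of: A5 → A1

Contrapositive: NOT A1 → NOT A5
Note: A statement and its contrapositive are logically equivalent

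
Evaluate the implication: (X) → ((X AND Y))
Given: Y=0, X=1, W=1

Antecedent (X) = 1; consequent ((X AND Y)) = 0.
1 → 0 = 0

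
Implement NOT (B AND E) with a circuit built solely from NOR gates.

(((B NOR B) NOR (E NOR E)) NOR ((B NOR B) NOR (E NOR E)))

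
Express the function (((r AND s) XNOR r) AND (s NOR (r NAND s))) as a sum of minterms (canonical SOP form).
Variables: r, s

Σm() = FALSE (no minterms)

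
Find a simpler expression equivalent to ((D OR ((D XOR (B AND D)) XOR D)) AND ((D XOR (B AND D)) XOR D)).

By absorption (E AND (E OR v) = E) then XOR self-cancellation ((E XOR v) XOR v = E):
= (B AND D)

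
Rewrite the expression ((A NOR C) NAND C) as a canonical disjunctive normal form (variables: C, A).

(NOT C AND NOT A) OR (NOT C AND A) OR (C AND NOT A) OR (C AND A)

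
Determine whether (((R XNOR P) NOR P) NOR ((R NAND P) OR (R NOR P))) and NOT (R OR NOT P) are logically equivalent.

No. Counterexample: with R=0, P=1, Expression 1 = 0 but Expression 2 = 1.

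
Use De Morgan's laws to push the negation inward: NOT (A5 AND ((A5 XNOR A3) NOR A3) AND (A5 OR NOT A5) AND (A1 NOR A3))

NOT A5 OR NOT ((A5 XNOR A3) NOR A3) OR NOT (A5 OR NOT A5) OR NOT (A1 NOR A3)
De Morgan's: NOT(AND of terms) = OR of negations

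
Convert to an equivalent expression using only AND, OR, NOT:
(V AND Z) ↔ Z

((V AND Z) AND Z) OR (NOT (V AND Z) AND NOT Z)
(Biconditional = both true or both false)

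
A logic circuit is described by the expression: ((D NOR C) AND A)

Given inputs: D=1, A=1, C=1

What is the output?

Substituting: ((1 NOR 1) AND 1)
= 0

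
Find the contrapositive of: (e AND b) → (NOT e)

Contrapositive: e → NOT (e AND b)
Note: A statement and its contrapositive are logically equivalent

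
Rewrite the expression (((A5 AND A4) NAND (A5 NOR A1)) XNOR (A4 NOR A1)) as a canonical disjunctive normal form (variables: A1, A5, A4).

(NOT A1 AND NOT A5 AND NOT A4) OR (NOT A1 AND A5 AND NOT A4)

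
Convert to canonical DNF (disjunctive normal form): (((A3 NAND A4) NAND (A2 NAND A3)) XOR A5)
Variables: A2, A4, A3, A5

(NOT A2 AND NOT A4 AND NOT A3 AND A5) OR (NOT A2 AND NOT A4 AND A3 AND A5) OR (NOT A2 AND A4 AND NOT A3 AND A5) OR (NOT A2 AND A4 AND A3 AND NOT A5) OR (A2 AND NOT A4 AND NOT A3 AND A5) OR (A2 AND NOT A4 AND A3 AND NOT A5) OR (A2 AND A4 AND NOT A3 AND A5) OR (A2 AND A4 AND A3 AND NOT A5)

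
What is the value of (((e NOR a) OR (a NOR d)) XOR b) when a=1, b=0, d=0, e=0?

Substituting: (((0 NOR 1) OR (1 NOR 0)) XOR 0)
= 0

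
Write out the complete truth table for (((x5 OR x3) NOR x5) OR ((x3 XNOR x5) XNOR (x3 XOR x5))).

x5 | x3 | Output
----------------
0 | 0 | 1
0 | 1 | 0
1 | 0 | 0
1 | 1 | 0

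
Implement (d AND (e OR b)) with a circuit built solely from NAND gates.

((d NAND ((e NAND e) NAND (b NAND b))) NAND (d NAND ((e NAND e) NAND (b NAND b))))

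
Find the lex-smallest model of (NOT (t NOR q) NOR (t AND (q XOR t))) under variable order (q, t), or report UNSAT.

q=0, t=0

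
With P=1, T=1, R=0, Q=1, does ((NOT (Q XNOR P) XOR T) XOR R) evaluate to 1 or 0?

Substituting: ((NOT (1 XNOR 1) XOR 1) XOR 0)
= 1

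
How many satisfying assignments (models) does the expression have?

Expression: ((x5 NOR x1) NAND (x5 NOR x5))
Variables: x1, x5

Satisfying assignments: (0,1), (1,0), (1,1)
Count: 3 out of 4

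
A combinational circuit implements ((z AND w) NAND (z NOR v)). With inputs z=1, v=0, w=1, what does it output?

Substituting: ((1 AND 1) NAND (1 NOR 0))
= 1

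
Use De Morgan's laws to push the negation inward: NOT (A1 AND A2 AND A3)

NOT A1 OR NOT A2 OR NOT A3
De Morgan's: NOT(AND of terms) = OR of negations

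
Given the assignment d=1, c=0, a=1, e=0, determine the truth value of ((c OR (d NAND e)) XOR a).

Substituting: ((0 OR (1 NAND 0)) XOR 1)
= 0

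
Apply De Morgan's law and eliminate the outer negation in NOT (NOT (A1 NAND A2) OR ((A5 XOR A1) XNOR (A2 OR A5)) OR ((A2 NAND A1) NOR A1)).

(A1 NAND A2) AND NOT ((A5 XOR A1) XNOR (A2 OR A5)) AND NOT ((A2 NAND A1) NOR A1)
De Morgan's: NOT(OR of terms) = AND of negations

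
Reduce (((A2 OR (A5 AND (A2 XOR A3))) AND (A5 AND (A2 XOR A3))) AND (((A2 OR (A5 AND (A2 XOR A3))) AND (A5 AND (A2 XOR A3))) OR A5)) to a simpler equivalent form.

By absorption (E AND (E OR v) = E) then absorption (E AND (E OR v) = E):
= (A5 AND (A2 XOR A3))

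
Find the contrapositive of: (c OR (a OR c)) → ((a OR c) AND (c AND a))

Contrapositive: NOT ((a OR c) AND (c AND a)) → NOT (c OR (a OR c))
Note: A statement and its contrapositive are logically equivalent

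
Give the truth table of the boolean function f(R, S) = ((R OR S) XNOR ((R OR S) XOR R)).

R | S | Output
--------------
0 | 0 | 1
0 | 1 | 1
1 | 0 | 0
1 | 1 | 0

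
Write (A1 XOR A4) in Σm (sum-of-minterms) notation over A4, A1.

Σm(1, 2) = (NOT A4 AND A1) OR (A4 AND NOT A1)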